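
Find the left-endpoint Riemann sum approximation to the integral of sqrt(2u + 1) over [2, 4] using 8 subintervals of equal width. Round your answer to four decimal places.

5.1771

Δu = (4 − 2)/8 = 0.25.
Left endpoints: 2, 2.25, 2.5, 2.75, 3, 3.25, 3.5, 3.75.
f(2) ≈ 2.2361, f(2.25) ≈ 2.3452, f(2.5) ≈ 2.4495, f(2.75) ≈ 2.5495, f(3) ≈ 2.6458, f(3.25) ≈ 2.7386, f(3.5) ≈ 2.8284, f(3.75) ≈ 2.9155.
Sum = Δu · [f(2) + f(2.25) + f(2.5) + ...].
Sum ≈ 5.1771.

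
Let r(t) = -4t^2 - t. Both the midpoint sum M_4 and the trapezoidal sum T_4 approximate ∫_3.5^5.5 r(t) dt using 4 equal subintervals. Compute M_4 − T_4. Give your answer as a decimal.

0.5

M_4 = -173.5.
T_4 = -174.
M_4 − T_4 = 0.5.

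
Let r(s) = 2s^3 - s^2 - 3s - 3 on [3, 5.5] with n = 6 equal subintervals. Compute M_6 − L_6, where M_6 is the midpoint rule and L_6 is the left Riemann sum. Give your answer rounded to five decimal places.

49.42491

M_6 ≈ 330.3117766.
L_6 ≈ 280.8868634.
M_6 − L_6 ≈ 49.42491.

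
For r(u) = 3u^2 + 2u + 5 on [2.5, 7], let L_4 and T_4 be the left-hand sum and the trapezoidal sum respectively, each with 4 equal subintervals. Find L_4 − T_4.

-77.203125

L_4 = 318.26953125.
T_4 = 395.47265625.
L_4 − T_4 = -77.203125.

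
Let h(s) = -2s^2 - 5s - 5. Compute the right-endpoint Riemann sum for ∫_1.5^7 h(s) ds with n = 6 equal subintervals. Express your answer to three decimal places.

Δs = (7 − 1.5)/6 = 11/12.
Right endpoints: 29/12, 10/3, 4.25, 31/6, 73/12, 7.
h(29/12) = -2071/72, h(10/3) = -395/9, h(4.25) = -62.375, h(31/6) = -758/9, h(73/12) = -7879/72, h(7) = -138.
Sum = Δs · [h(29/12) + h(10/3) + h(4.25) + ...].
Sum ≈ -427.791.

-427.791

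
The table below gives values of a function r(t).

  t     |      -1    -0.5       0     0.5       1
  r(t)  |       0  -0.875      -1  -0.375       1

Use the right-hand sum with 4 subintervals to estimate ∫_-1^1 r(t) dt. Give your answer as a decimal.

Δt = 0.5.
Sum = 0.5·[(-0.875) + (-1) + (-0.375) + 1] = -0.625.

-0.625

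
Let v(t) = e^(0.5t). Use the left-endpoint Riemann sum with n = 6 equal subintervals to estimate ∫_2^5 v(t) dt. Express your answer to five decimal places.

16.66085

Δt = (5 − 2)/6 = 0.5.
Left endpoints: 2, 2.5, 3, 3.5, 4, 4.5.
v(2) ≈ 2.71828, v(2.5) ≈ 3.49034, v(3) ≈ 4.48169, v(3.5) ≈ 5.75460, v(4) ≈ 7.38906, v(4.5) ≈ 9.48774.
Sum = Δt · [v(2) + v(2.5) + v(3) + ...].
Sum ≈ 16.66085.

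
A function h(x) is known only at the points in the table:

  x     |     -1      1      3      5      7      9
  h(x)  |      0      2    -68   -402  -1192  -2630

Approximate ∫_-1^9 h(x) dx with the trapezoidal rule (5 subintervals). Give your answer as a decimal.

Δx = 2.
T_5 = (2/2)·[0 + 2·2 + 2·(-68) + 2·(-402) + 2·(-1192) + (-2630)] = -5950.

-5950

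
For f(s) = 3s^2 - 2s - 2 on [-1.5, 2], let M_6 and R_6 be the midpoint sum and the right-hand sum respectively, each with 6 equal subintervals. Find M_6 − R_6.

-0.3828125

M_6 ≈ 2.32726.
R_6 ≈ 2.71007.
M_6 − R_6 = -0.3828125.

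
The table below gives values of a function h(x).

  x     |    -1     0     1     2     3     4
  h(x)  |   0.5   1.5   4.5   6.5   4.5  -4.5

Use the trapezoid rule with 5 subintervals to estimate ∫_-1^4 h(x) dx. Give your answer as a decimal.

15

Δx = 1.
T_5 = (1/2)·[0.5 + 2·1.5 + 2·4.5 + 2·6.5 + 2·4.5 + (-4.5)] = 15.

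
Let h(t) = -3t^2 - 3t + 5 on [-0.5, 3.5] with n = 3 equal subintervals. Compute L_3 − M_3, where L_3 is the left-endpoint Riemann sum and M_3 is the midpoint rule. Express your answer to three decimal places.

26.667

L_3 ≈ -12.55556.
M_3 ≈ -39.22222.
L_3 − M_3 ≈ 26.667.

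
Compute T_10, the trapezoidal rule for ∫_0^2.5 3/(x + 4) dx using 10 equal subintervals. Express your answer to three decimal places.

Δx = (2.5 − 0)/10 = 0.25.
f(0) = 0.75, f(0.25) = 12/17, f(0.5) = 2/3, f(0.75) = 12/19, f(1) = 0.6, f(1.25) = 4/7, f(1.5) = 6/11, f(1.75) = 12/23, f(2) = 0.5, f(2.25) = 0.48, f(2.5) = 6/13.
T_10 = (Δx/2)·[f(x_0) + 2f(x_1) + ... + 2f(x_{9}) + f(x_10)].
Sum ≈ 1.457.

1.457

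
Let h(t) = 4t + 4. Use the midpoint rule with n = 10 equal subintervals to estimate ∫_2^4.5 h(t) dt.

Δt = (4.5 − 2)/10 = 0.25.
Midpoints: 2.125, 2.375, 2.625, 2.875, 3.125, 3.375, 3.625, 3.875, 4.125, 4.375.
h(2.125) = 12.5, h(2.375) = 13.5, h(2.625) = 14.5, h(2.875) = 15.5, h(3.125) = 16.5, h(3.375) = 17.5, h(3.625) = 18.5, h(3.875) = 19.5, h(4.125) = 20.5, h(4.375) = 21.5.
Sum = Δt · [h(2.125) + h(2.375) + h(2.625) + ...].
Sum = 42.5.

42.5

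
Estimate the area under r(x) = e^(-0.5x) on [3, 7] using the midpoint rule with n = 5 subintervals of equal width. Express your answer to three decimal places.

Δx = (7 − 3)/5 = 0.8.
Midpoints: 3.4, 4.2, 5, 5.8, 6.6.
r(3.4) ≈ 0.183, r(4.2) ≈ 0.122, r(5) ≈ 0.082, r(5.8) ≈ 0.055, r(6.6) ≈ 0.037.
Sum = Δx · [r(3.4) + r(4.2) + r(5) + r(5.8) + r(6.6)].
Sum ≈ 0.383.

0.383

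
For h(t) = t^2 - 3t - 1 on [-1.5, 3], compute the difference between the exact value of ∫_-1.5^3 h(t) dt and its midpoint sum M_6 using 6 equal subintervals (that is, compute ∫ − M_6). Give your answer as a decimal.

0.2109375

Exact integral: ∫_-1.5^3 h(t) dt = -4.5.
M_6 = -4.7109375.
Error = -4.5 − (-4.7109375) = 0.2109375.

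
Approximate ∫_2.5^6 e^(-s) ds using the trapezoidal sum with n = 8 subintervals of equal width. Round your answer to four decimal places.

Δs = (6 − 2.5)/8 = 0.4375.
f(2.5) ≈ 0.0821, f(2.9375) ≈ 0.0530, f(3.375) ≈ 0.0342, f(3.8125) ≈ 0.0221, f(4.25) ≈ 0.0143, f(4.6875) ≈ 0.0092, f(5.125) ≈ 0.0059, f(5.5625) ≈ 0.0038, f(6) ≈ 0.0025.
T_8 = (Δs/2)·[f(s_0) + 2f(s_1) + ... + 2f(s_{7}) + f(s_8)].
Sum ≈ 0.0809.

0.0809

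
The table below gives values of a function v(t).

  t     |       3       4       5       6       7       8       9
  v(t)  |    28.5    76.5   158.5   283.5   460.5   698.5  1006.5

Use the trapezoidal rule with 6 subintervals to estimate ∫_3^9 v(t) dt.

2195

Δt = 1.
T_6 = (1/2)·[28.5 + 2·76.5 + 2·158.5 + 2·283.5 + 2·460.5 + 2·698.5 + 1006.5] = 2195.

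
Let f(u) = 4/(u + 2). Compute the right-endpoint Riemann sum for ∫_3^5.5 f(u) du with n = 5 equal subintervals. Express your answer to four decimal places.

1.5570

Δu = (5.5 − 3)/5 = 0.5.
Right endpoints: 3.5, 4, 4.5, 5, 5.5.
f(3.5) = 8/11, f(4) = 2/3, f(4.5) = 8/13, f(5) = 4/7, f(5.5) = 8/15.
Sum = Δu · [f(3.5) + f(4) + f(4.5) + f(5) + f(5.5)].
Sum ≈ 1.5570.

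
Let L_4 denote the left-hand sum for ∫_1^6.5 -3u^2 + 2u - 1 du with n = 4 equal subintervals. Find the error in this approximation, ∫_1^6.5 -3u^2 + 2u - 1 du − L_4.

-72.31640625

Exact integral: ∫_1^6.5 f(u) du = -237.875.
L_4 = -165.55859375.
Error = -237.875 − (-165.55859375) = -72.31640625.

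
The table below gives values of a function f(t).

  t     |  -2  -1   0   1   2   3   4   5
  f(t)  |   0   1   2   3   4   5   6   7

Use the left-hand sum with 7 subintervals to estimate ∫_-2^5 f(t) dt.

21

Δt = 1.
Sum = 1·[0 + 1 + 2 + 3 + 4 + 5 + 6] = 21.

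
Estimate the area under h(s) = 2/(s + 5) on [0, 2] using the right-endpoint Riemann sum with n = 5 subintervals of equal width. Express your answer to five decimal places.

Δs = (2 − 0)/5 = 0.4.
Right endpoints: 0.4, 0.8, 1.2, 1.6, 2.
h(0.4) = 10/27, h(0.8) = 10/29, h(1.2) = 10/31, h(1.6) = 10/33, h(2) = 2/7.
Sum = Δs · [h(0.4) + h(0.8) + h(1.2) + h(1.6) + h(2)].
Sum ≈ 0.65061.

0.65061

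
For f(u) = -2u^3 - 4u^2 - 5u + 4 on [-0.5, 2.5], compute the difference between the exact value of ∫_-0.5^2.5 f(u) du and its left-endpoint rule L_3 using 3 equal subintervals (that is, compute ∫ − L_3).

-30.25

Exact integral: ∫_-0.5^2.5 f(u) du = -43.5.
L_3 = -13.25.
Error = -43.5 − (-13.25) = -30.25.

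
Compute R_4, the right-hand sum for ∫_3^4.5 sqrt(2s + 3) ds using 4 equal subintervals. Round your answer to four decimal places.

4.9429

Δs = (4.5 − 3)/4 = 0.375.
Right endpoints: 3.375, 3.75, 4.125, 4.5.
f(3.375) ≈ 3.1225, f(3.75) ≈ 3.2404, f(4.125) ≈ 3.3541, f(4.5) ≈ 3.4641.
Sum = Δs · [f(3.375) + f(3.75) + f(4.125) + f(4.5)].
Sum ≈ 4.9429.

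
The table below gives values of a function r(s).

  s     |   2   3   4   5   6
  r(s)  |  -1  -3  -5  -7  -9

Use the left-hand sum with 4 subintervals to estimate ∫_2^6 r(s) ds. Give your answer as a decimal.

-16

Δs = 1.
Sum = 1·[(-1) + (-3) + (-5) + (-7)] = -16.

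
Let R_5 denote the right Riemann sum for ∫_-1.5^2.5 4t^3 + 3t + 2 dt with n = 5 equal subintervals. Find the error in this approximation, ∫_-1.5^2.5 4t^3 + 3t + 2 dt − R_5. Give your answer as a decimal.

-37.76

Exact integral: ∫_-1.5^2.5 f(t) dt = 48.
R_5 = 85.76.
Error = 48 − 85.76 = -37.76.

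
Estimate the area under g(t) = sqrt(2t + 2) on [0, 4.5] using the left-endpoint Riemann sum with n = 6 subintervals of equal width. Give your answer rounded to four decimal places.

Δt = (4.5 − 0)/6 = 0.75.
Left endpoints: 0, 0.75, 1.5, 2.25, 3, 3.75.
g(0) ≈ 1.4142, g(0.75) ≈ 1.8708, g(1.5) ≈ 2.2361, g(2.25) ≈ 2.5495, g(3) ≈ 2.8284, g(3.75) ≈ 3.0822.
Sum = Δt · [g(0) + g(0.75) + g(1.5) + ...].
Sum ≈ 10.4859.

10.4859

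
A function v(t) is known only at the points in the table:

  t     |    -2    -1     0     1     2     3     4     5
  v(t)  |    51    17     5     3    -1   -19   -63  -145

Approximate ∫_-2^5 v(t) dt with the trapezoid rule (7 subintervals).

-105

Δt = 1.
T_7 = (1/2)·[51 + 2·17 + 2·5 + 2·3 + 2·(-1) + 2·(-19) + 2·(-63) + (-145)] = -105.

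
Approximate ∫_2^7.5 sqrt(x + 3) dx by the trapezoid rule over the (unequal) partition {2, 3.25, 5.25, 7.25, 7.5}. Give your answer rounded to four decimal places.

Subinterval widths: 1.25, 2, 2, 0.25.
f(2) ≈ 2.2361, f(3.25) ≈ 2.5000, f(5.25) ≈ 2.8723, f(7.25) ≈ 3.2016, f(7.5) ≈ 3.2404.
On each subinterval the trapezoid contributes (Δx_i/2)·[f(x_{i-1}) + f(x_i)].
Sum ≈ 15.2114.

15.2114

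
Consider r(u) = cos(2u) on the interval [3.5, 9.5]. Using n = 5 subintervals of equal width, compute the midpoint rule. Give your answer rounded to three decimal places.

Δu = (9.5 − 3.5)/5 = 1.2.
Midpoints: 4.1, 5.3, 6.5, 7.7, 8.9.
r(4.1) ≈ -0.339, r(5.3) ≈ -0.385, r(6.5) ≈ 0.907, r(7.7) ≈ -0.953, r(8.9) ≈ 0.498.
Sum = Δu · [r(4.1) + r(5.3) + r(6.5) + r(7.7) + r(8.9)].
Sum ≈ -0.326.

-0.326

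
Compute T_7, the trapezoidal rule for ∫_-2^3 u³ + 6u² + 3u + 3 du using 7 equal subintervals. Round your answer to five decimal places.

Δu = (3 − (-2))/7 = 5/7.
f(-2) = 13, f(-9/7) = 2379/343, f(-4/7) = 1049/343, f(1/7) = 1219/343, f(6/7) = 3639/343, f(11/7) = 9059/343, f(16/7) = 18229/343, f(3) = 93.
T_7 = (Δu/2)·[f(u_0) + 2f(u_1) + ... + 2f(u_{6}) + f(u_7)].
Sum ≈ 111.93878.

111.93878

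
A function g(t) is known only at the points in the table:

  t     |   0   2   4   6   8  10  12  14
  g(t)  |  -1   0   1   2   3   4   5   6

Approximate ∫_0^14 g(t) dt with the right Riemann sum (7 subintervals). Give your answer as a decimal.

42

Δt = 2.
Sum = 2·[0 + 1 + 2 + 3 + 4 + 5 + 6] = 42.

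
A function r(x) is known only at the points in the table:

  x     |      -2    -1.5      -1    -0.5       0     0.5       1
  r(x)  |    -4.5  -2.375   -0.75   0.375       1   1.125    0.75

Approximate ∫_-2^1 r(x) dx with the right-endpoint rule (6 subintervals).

0.0625

Δx = 0.5.
Sum = 0.5·[(-2.375) + (-0.75) + 0.375 + 1 + 1.125 + 0.75] = 0.0625.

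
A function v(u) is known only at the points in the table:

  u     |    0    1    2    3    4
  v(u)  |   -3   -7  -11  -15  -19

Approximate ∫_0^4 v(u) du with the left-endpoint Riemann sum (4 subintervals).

-36

Δu = 1.
Sum = 1·[(-3) + (-7) + (-11) + (-15)] = -36.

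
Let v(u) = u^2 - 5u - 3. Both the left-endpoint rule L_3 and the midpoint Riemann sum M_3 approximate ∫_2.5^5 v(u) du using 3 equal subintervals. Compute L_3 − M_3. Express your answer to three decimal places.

-2.170

L_3 ≈ -20.23148.
M_3 ≈ -18.06134.
L_3 − M_3 ≈ -2.170.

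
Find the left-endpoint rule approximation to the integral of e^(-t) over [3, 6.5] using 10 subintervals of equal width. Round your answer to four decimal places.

0.0572

Δt = (6.5 − 3)/10 = 0.35.
Left endpoints: 3, 3.35, 3.7, 4.05, 4.4, 4.75, 5.1, 5.45, 5.8, 6.15.
f(3) ≈ 0.0498, f(3.35) ≈ 0.0351, f(3.7) ≈ 0.0247, f(4.05) ≈ 0.0174, f(4.4) ≈ 0.0123, f(4.75) ≈ 0.0087, f(5.1) ≈ 0.0061, f(5.45) ≈ 0.0043, f(5.8) ≈ 0.0030, f(6.15) ≈ 0.0021.
Sum = Δt · [f(3) + f(3.35) + f(3.7) + ...].
Sum ≈ 0.0572.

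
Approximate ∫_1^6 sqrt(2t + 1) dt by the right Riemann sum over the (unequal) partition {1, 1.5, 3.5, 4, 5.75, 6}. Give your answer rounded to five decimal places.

15.24543

Subinterval widths: 0.5, 2, 0.5, 1.75, 0.25.
Right endpoints: 1.5, 3.5, 4, 5.75, 6.
f(1.5) ≈ 2.00000, f(3.5) ≈ 2.82843, f(4) ≈ 3.00000, f(5.75) ≈ 3.53553, f(6) ≈ 3.60555.
Sum = Σ Δt_i · f(t_i).
Sum ≈ 15.24543.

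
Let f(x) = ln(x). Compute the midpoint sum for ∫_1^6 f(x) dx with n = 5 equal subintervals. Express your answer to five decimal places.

5.78334

Δx = (6 − 1)/5 = 1.
Midpoints: 1.5, 2.5, 3.5, 4.5, 5.5.
f(1.5) ≈ 0.40547, f(2.5) ≈ 0.91629, f(3.5) ≈ 1.25276, f(4.5) ≈ 1.50408, f(5.5) ≈ 1.70475.
Sum = Δx · [f(1.5) + f(2.5) + f(3.5) + f(4.5) + f(5.5)].
Sum ≈ 5.78334.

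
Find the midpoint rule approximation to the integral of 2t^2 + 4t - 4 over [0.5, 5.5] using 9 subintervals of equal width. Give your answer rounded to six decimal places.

150.576132

Δt = (5.5 − 0.5)/9 = 5/9.
Midpoints: 7/9, 4/3, 17/9, 22/9, 3, 32/9, 37/9, 14/3, 47/9.
f(7/9) = 26/81, f(4/3) = 44/9, f(17/9) = 866/81, f(22/9) = 1436/81, f(3) = 26, f(32/9) = 2876/81, f(37/9) = 3746/81, f(14/3) = 524/9, f(47/9) = 5786/81.
Sum = Δt · [f(7/9) + f(4/3) + f(17/9) + ...].
Sum ≈ 150.576132.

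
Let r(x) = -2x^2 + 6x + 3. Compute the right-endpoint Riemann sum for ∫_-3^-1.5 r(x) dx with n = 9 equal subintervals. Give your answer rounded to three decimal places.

-29.639

Δx = (-1.5 − (-3))/9 = 1/6.
Right endpoints: -17/6, -8/3, -2.5, -7/3, -13/6, -2, -11/6, -5/3, -1.5.
r(-17/6) = -541/18, r(-8/3) = -245/9, r(-2.5) = -24.5, r(-7/3) = -197/9, r(-13/6) = -349/18, r(-2) = -17, r(-11/6) = -265/18, r(-5/3) = -113/9, r(-1.5) = -10.5.
Sum = Δx · [r(-17/6) + r(-8/3) + r(-2.5) + ...].
Sum ≈ -29.639.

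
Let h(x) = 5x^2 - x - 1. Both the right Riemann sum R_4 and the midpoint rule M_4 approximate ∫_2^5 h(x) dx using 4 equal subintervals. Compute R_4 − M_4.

40.359375

R_4 = 221.15625.
M_4 = 180.796875.
R_4 − M_4 = 40.359375.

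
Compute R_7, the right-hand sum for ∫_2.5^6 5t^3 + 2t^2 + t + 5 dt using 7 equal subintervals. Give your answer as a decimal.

2012.9375

Δt = (6 − 2.5)/7 = 0.5.
Right endpoints: 3, 3.5, 4, 4.5, 5, 5.5, 6.
f(3) = 161, f(3.5) = 247.375, f(4) = 361, f(4.5) = 505.625, f(5) = 685, f(5.5) = 902.875, f(6) = 1163.
Sum = Δt · [f(3) + f(3.5) + f(4) + ...].
Sum = 2012.9375.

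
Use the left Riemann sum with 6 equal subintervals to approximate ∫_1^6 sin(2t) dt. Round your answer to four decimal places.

0.1255

Δt = (6 − 1)/6 = 5/6.
Left endpoints: 1, 11/6, 8/3, 3.5, 13/3, 31/6.
f(1) ≈ 0.9093, f(11/6) ≈ -0.5013, f(8/3) ≈ -0.8133, f(3.5) ≈ 0.6570, f(13/3) ≈ 0.6876, f(31/6) ≈ -0.7886.
Sum = Δt · [f(1) + f(11/6) + f(8/3) + ...].
Sum ≈ 0.1255.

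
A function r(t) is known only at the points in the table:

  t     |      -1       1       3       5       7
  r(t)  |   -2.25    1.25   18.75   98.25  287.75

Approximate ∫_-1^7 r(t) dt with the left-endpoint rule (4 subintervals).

232

Δt = 2.
Sum = 2·[(-2.25) + 1.25 + 18.75 + 98.25] = 232.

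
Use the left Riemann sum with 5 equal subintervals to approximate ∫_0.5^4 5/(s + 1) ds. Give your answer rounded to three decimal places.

Δs = (4 − 0.5)/5 = 0.7.
Left endpoints: 0.5, 1.2, 1.9, 2.6, 3.3.
f(0.5) = 10/3, f(1.2) = 25/11, f(1.9) = 50/29, f(2.6) = 25/18, f(3.3) = 50/43.
Sum = Δs · [f(0.5) + f(1.2) + f(1.9) + f(2.6) + f(3.3)].
Sum ≈ 6.917.

6.917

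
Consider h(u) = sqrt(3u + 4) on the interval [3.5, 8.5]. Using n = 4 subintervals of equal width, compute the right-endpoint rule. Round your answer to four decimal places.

24.3353

Δu = (8.5 − 3.5)/4 = 1.25.
Right endpoints: 4.75, 6, 7.25, 8.5.
h(4.75) ≈ 4.2720, h(6) ≈ 4.6904, h(7.25) ≈ 5.0744, h(8.5) ≈ 5.4314.
Sum = Δu · [h(4.75) + h(6) + h(7.25) + h(8.5)].
Sum ≈ 24.3353.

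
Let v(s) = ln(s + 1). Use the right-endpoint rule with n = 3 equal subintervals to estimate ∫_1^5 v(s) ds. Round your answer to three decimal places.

Δs = (5 − 1)/3 = 4/3.
Right endpoints: 7/3, 11/3, 5.
v(7/3) ≈ 1.204, v(11/3) ≈ 1.540, v(5) ≈ 1.792.
Sum = Δs · [v(7/3) + v(11/3) + v(5)].
Sum ≈ 6.048.

6.048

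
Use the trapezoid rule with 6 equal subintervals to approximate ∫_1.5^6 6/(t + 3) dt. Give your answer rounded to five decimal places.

4.16926

Δt = (6 − 1.5)/6 = 0.75.
f(1.5) = 4/3, f(2.25) = 8/7, f(3) = 1, f(3.75) = 8/9, f(4.5) = 0.8, f(5.25) = 8/11, f(6) = 2/3.
T_6 = (Δt/2)·[f(t_0) + 2f(t_1) + ... + 2f(t_{5}) + f(t_6)].
Sum ≈ 4.16926.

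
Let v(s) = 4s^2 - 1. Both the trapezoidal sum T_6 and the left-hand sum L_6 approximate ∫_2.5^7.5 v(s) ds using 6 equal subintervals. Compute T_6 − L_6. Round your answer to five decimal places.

T_6 ≈ 538.9814815.
L_6 ≈ 455.6481481.
T_6 − L_6 ≈ 83.33333.

83.33333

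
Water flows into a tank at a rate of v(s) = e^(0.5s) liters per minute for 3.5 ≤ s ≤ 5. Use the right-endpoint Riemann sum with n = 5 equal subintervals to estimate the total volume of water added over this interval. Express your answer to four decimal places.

13.8441

Δs = (5 − 3.5)/5 = 0.3.
Right endpoints: 3.8, 4.1, 4.4, 4.7, 5.
v(3.8) ≈ 6.6859, v(4.1) ≈ 7.7679, v(4.4) ≈ 9.0250, v(4.7) ≈ 10.4856, v(5) ≈ 12.1825.
Sum = Δs · [v(3.8) + v(4.1) + v(4.4) + v(4.7) + v(5)].
Sum ≈ 13.8441.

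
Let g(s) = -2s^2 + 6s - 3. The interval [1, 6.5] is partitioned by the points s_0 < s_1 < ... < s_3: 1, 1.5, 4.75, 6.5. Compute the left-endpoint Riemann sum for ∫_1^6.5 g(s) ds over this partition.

Subinterval widths: 0.5, 3.25, 1.75.
Left endpoints: 1, 1.5, 4.75.
g(1) = 1, g(1.5) = 1.5, g(4.75) = -19.625.
Sum = Σ Δs_i · g(s_i).
Sum = -28.96875.

-28.96875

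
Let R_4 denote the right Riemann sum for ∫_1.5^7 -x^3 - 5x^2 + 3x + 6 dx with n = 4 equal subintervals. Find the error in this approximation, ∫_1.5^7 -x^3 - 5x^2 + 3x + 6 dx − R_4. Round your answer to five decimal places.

Exact integral: ∫_1.5^7 f(x) dx ≈ -1061.9010417.
R_4 ≈ -1475.5146484.
Error ≈ -1061.9010417 − (-1475.5146484) ≈ 413.61361.

413.61361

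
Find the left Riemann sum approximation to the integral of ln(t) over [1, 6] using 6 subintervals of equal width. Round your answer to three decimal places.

Δt = (6 − 1)/6 = 5/6.
Left endpoints: 1, 11/6, 8/3, 3.5, 13/3, 31/6.
f(1) ≈ 0.000, f(11/6) ≈ 0.606, f(8/3) ≈ 0.981, f(3.5) ≈ 1.253, f(13/3) ≈ 1.466, f(31/6) ≈ 1.642.
Sum = Δt · [f(1) + f(11/6) + f(8/3) + ...].
Sum ≈ 4.957.

4.957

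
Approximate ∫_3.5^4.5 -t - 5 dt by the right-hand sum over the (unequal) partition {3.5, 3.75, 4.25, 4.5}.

Subinterval widths: 0.25, 0.5, 0.25.
Right endpoints: 3.75, 4.25, 4.5.
f(3.75) = -8.75, f(4.25) = -9.25, f(4.5) = -9.5.
Sum = Σ Δt_i · f(t_i).
Sum = -9.1875.

-9.1875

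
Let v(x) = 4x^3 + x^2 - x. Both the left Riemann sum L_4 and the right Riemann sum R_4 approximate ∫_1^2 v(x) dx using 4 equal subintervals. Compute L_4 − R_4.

L_4 = 12.28125.
R_4 = 19.78125.
L_4 − R_4 = -7.5.

-7.5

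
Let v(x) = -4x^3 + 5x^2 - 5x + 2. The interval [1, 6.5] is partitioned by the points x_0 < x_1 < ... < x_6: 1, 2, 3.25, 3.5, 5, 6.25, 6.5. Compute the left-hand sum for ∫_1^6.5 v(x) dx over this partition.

-940.4375

Subinterval widths: 1, 1.25, 0.25, 1.5, 1.25, 0.25.
Left endpoints: 1, 2, 3.25, 3.5, 5, 6.25.
v(1) = -2, v(2) = -20, v(3.25) = -98.75, v(3.5) = -125.75, v(5) = -398, v(6.25) = -810.5.
Sum = Σ Δx_i · v(x_i).
Sum = -940.4375.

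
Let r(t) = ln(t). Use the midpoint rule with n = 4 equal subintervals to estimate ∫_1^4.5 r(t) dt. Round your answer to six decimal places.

Δt = (4.5 − 1)/4 = 0.875.
Midpoints: 1.4375, 2.3125, 3.1875, 4.0625.
r(1.4375) ≈ 0.362905, r(2.3125) ≈ 0.838329, r(3.1875) ≈ 1.159237, r(4.0625) ≈ 1.401799.
Sum = Δt · [r(1.4375) + r(2.3125) + r(3.1875) + r(4.0625)].
Sum ≈ 3.291986.

3.291986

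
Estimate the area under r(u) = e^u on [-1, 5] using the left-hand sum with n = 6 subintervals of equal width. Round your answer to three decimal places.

86.159

Δu = (5 − (-1))/6 = 1.
Left endpoints: -1, 0, 1, 2, 3, 4.
r(-1) ≈ 0.368, r(0) ≈ 1.000, r(1) ≈ 2.718, r(2) ≈ 7.389, r(3) ≈ 20.086, r(4) ≈ 54.598.
Sum = Δu · [r(-1) + r(0) + r(1) + ...].
Sum ≈ 86.159.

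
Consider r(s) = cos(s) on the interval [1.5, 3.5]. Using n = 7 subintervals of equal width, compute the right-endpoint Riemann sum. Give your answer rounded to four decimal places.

-1.4830

Δs = (3.5 − 1.5)/7 = 2/7.
Right endpoints: 25/14, 29/14, 33/14, 37/14, 41/14, 45/14, 3.5.
r(25/14) ≈ -0.2133, r(29/14) ≈ -0.4800, r(33/14) ≈ -0.7078, r(37/14) ≈ -0.8782, r(41/14) ≈ -0.9774, r(45/14) ≈ -0.9974, r(3.5) ≈ -0.9365.
Sum = Δs · [r(25/14) + r(29/14) + r(33/14) + ...].
Sum ≈ -1.4830.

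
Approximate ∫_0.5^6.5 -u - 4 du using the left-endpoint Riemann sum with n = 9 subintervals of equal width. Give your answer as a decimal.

-43

Δu = (6.5 − 0.5)/9 = 2/3.
Left endpoints: 0.5, 7/6, 11/6, 2.5, 19/6, 23/6, 4.5, 31/6, 35/6.
f(0.5) = -4.5, f(7/6) = -31/6, f(11/6) = -35/6, f(2.5) = -6.5, f(19/6) = -43/6, f(23/6) = -47/6, f(4.5) = -8.5, f(31/6) = -55/6, f(35/6) = -59/6.
Sum = Δu · [f(0.5) + f(7/6) + f(11/6) + ...].
Sum = -43.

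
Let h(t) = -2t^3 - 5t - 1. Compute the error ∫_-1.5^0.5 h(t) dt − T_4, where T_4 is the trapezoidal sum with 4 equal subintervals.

Exact integral: ∫_-1.5^0.5 h(t) dt = 5.5.
T_4 = 5.75.
Error = 5.5 − 5.75 = -0.25.

-0.25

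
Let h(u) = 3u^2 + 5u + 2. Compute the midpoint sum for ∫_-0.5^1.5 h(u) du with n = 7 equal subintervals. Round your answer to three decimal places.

12.459

Δu = (1.5 − (-0.5))/7 = 2/7.
Midpoints: -5/14, -1/14, 3/14, 0.5, 11/14, 15/14, 19/14.
h(-5/14) = 117/196, h(-1/14) = 325/196, h(3/14) = 629/196, h(0.5) = 5.25, h(11/14) = 1525/196, h(15/14) = 2117/196, h(19/14) = 2805/196.
Sum = Δu · [h(-5/14) + h(-1/14) + h(3/14) + ...].
Sum ≈ 12.459.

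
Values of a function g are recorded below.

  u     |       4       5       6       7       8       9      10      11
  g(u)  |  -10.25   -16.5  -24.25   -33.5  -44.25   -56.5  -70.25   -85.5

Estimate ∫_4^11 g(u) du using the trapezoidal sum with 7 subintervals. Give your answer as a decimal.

-293.125

Δu = 1.
T_7 = (1/2)·[(-10.25) + 2·(-16.5) + 2·(-24.25) + 2·(-33.5) + 2·(-44.25) + 2·(-56.5) + 2·(-70.25) + (-85.5)] = -293.125.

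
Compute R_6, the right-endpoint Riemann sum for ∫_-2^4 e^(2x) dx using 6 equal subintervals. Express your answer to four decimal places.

Δx = (4 − (-2))/6 = 1.
Right endpoints: -1, 0, 1, 2, 3, 4.
f(-1) ≈ 0.1353, f(0) ≈ 1.0000, f(1) ≈ 7.3891, f(2) ≈ 54.5982, f(3) ≈ 403.4288, f(4) ≈ 2980.9580.
Sum = Δx · [f(-1) + f(0) + f(1) + ...].
Sum ≈ 3447.5093.

3447.5093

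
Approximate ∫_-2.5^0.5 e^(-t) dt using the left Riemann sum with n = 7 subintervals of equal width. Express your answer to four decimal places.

14.2332

Δt = (0.5 − (-2.5))/7 = 3/7.
Left endpoints: -2.5, -29/14, -23/14, -17/14, -11/14, -5/14, 1/14.
f(-2.5) ≈ 12.1825, f(-29/14) ≈ 7.9362, f(-23/14) ≈ 5.1699, f(-17/14) ≈ 3.3679, f(-11/14) ≈ 2.1940, f(-5/14) ≈ 1.4292, f(1/14) ≈ 0.9311.
Sum = Δt · [f(-2.5) + f(-29/14) + f(-23/14) + ...].
Sum ≈ 14.2332.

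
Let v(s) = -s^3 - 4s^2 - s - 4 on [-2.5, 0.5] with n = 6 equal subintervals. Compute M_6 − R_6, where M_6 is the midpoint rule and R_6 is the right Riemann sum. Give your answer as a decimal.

M_6 = -20.1875.
R_6 = -19.0625.
M_6 − R_6 = -1.125.

-1.125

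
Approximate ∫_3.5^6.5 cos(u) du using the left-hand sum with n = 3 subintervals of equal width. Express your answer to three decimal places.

-0.439

Δu = (6.5 − 3.5)/3 = 1.
Left endpoints: 3.5, 4.5, 5.5.
f(3.5) ≈ -0.936, f(4.5) ≈ -0.211, f(5.5) ≈ 0.709.
Sum = Δu · [f(3.5) + f(4.5) + f(5.5)].
Sum ≈ -0.439.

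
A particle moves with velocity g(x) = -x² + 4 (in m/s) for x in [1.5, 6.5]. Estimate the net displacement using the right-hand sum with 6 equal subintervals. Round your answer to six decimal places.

-87.662037

Δx = (6.5 − 1.5)/6 = 5/6.
Right endpoints: 7/3, 19/6, 4, 29/6, 17/3, 6.5.
g(7/3) = -13/9, g(19/6) = -217/36, g(4) = -12, g(29/6) = -697/36, g(17/3) = -253/9, g(6.5) = -38.25.
Sum = Δx · [g(7/3) + g(19/6) + g(4) + ...].
Sum ≈ -87.662037.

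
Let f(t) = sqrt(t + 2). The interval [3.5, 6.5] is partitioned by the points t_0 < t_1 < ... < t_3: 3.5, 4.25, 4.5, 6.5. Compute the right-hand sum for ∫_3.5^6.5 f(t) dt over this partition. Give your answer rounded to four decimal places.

8.3433

Subinterval widths: 0.75, 0.25, 2.
Right endpoints: 4.25, 4.5, 6.5.
f(4.25) ≈ 2.5000, f(4.5) ≈ 2.5495, f(6.5) ≈ 2.9155.
Sum = Σ Δt_i · f(t_i).
Sum ≈ 8.3433.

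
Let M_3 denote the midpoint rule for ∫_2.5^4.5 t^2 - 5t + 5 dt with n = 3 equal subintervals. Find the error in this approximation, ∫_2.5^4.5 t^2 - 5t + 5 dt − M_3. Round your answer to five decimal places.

Exact integral: ∫_2.5^4.5 f(t) dt ≈ 0.1666667.
M_3 ≈ 0.0925926.
Error ≈ 0.1666667 − 0.0925926 ≈ 0.07407.

0.07407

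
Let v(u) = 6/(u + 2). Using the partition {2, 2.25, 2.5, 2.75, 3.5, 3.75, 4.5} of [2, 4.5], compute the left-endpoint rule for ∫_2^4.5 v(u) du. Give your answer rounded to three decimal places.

3.064

Subinterval widths: 0.25, 0.25, 0.25, 0.75, 0.25, 0.75.
Left endpoints: 2, 2.25, 2.5, 2.75, 3.5, 3.75.
v(2) = 1.5, v(2.25) = 24/17, v(2.5) = 4/3, v(2.75) = 24/19, v(3.5) = 12/11, v(3.75) = 24/23.
Sum = Σ Δu_i · v(u_i).
Sum ≈ 3.064.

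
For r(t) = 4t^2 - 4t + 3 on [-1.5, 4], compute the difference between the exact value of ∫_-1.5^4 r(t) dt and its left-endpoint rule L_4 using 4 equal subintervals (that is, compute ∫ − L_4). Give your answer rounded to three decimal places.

15.755

Exact integral: ∫_-1.5^4 r(t) dt ≈ 78.83333.
L_4 = 63.078125.
Error ≈ 78.83333 − 63.078125 ≈ 15.755.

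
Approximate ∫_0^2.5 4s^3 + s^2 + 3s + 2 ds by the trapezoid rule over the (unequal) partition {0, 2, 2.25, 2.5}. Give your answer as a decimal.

76.125

Subinterval widths: 2, 0.25, 0.25.
f(0) = 2, f(2) = 44, f(2.25) = 59.375, f(2.5) = 78.25.
On each subinterval the trapezoid contributes (Δs_i/2)·[f(s_{i-1}) + f(s_i)].
Sum = 76.125.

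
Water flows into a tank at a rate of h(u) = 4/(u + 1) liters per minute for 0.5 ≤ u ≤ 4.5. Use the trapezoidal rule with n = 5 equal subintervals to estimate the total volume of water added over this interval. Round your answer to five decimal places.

5.28250

Δu = (4.5 − 0.5)/5 = 0.8.
h(0.5) = 8/3, h(1.3) = 40/23, h(2.1) = 40/31, h(2.9) = 40/39, h(3.7) = 40/47, h(4.5) = 8/11.
T_5 = (Δu/2)·[h(u_0) + 2h(u_1) + ... + 2h(u_{4}) + h(u_5)].
Sum ≈ 5.28250.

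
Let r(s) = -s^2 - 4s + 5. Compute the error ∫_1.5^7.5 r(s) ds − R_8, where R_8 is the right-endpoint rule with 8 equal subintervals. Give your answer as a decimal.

Exact integral: ∫_1.5^7.5 r(s) ds = -217.5.
R_8 = -247.3125.
Error = -217.5 − (-247.3125) = 29.8125.

29.8125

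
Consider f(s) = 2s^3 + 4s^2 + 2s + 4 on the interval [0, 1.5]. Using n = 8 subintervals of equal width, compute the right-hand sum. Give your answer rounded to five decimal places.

Δs = (1.5 − 0)/8 = 0.1875.
Right endpoints: 0.1875, 0.375, 0.5625, 0.75, 0.9375, 1.125, 1.3125, 1.5.
f(0.1875) = 9275/2048, f(0.375) = 5.41796875, f(0.5625) = 13817/2048, f(0.75) = 8.59375, f(0.9375) = 22607/2048, f(1.125) = 14.16015625, f(1.3125) = 36941/2048, f(1.5) = 22.75.
Sum = Δs · [f(0.1875) + f(0.375) + f(0.5625) + ...].
Sum ≈ 17.11377.

17.11377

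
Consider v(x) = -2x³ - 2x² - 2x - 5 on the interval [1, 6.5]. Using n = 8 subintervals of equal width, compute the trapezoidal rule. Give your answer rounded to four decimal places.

-1153.8130

Δx = (6.5 − 1)/8 = 0.6875.
v(1) = -11, v(1.6875) = -48499/2048, v(2.375) = -47.82421875, v(3.0625) = -178849/2048, v(3.75) = -146.09375, v(4.4375) = -466983/2048, v(5.125) = -337.00390625, v(5.8125) = -976789/2048, v(6.5) = -651.75.
T_8 = (Δx/2)·[v(x_0) + 2v(x_1) + ... + 2v(x_{7}) + v(x_8)].
Sum ≈ -1153.8130.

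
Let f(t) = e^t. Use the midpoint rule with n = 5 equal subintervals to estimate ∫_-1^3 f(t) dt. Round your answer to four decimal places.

Δt = (3 − (-1))/5 = 0.8.
Midpoints: -0.6, 0.2, 1, 1.8, 2.6.
f(-0.6) ≈ 0.5488, f(0.2) ≈ 1.2214, f(1) ≈ 2.7183, f(1.8) ≈ 6.0496, f(2.6) ≈ 13.4637.
Sum = Δt · [f(-0.6) + f(0.2) + f(1) + f(1.8) + f(2.6)].
Sum ≈ 19.2015.

19.2015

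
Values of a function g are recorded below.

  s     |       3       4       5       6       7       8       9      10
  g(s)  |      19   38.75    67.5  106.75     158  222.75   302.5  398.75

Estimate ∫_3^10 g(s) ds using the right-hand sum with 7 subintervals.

1295

Δs = 1.
Sum = 1·[38.75 + 67.5 + 106.75 + 158 + 222.75 + 302.5 + 398.75] = 1295.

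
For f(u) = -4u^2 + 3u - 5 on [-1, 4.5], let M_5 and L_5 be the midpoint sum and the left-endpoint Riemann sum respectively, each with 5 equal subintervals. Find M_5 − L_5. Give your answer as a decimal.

-26.62

M_5 = -119.24.
L_5 = -92.62.
M_5 − L_5 = -26.62.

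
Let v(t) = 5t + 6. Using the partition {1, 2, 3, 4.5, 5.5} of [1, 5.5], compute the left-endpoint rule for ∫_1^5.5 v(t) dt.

Subinterval widths: 1, 1, 1.5, 1.
Left endpoints: 1, 2, 3, 4.5.
v(1) = 11, v(2) = 16, v(3) = 21, v(4.5) = 28.5.
Sum = Σ Δt_i · v(t_i).
Sum = 87.

87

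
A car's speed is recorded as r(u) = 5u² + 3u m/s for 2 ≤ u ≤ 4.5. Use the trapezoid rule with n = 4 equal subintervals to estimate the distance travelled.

163.73046875

Δu = (4.5 − 2)/4 = 0.625.
r(2) = 26, r(2.625) = 42.328125, r(3.25) = 62.5625, r(3.875) = 86.703125, r(4.5) = 114.75.
T_4 = (Δu/2)·[r(u_0) + 2r(u_1) + 2r(u_2) + 2r(u_3) + r(u_4)].
Sum = 163.73046875.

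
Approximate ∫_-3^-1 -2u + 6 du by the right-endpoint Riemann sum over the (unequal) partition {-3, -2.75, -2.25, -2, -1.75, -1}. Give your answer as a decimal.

Subinterval widths: 0.25, 0.5, 0.25, 0.25, 0.75.
Right endpoints: -2.75, -2.25, -2, -1.75, -1.
f(-2.75) = 11.5, f(-2.25) = 10.5, f(-2) = 10, f(-1.75) = 9.5, f(-1) = 8.
Sum = Σ Δu_i · f(u_i).
Sum = 19.

19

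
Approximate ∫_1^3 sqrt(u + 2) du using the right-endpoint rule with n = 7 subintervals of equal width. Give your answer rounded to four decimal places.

4.0610

Δu = (3 − 1)/7 = 2/7.
Right endpoints: 9/7, 11/7, 13/7, 15/7, 17/7, 19/7, 3.
f(9/7) ≈ 1.8127, f(11/7) ≈ 1.8898, f(13/7) ≈ 1.9640, f(15/7) ≈ 2.0354, f(17/7) ≈ 2.1044, f(19/7) ≈ 2.1712, f(3) ≈ 2.2361.
Sum = Δu · [f(9/7) + f(11/7) + f(13/7) + ...].
Sum ≈ 4.0610.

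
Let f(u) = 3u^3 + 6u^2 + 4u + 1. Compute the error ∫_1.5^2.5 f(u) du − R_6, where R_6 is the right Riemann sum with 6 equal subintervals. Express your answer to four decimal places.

-5.5069

Exact integral: ∫_1.5^2.5 f(u) du = 59.
R_6 ≈ 64.506944.
Error ≈ 59 − 64.506944 ≈ -5.5069.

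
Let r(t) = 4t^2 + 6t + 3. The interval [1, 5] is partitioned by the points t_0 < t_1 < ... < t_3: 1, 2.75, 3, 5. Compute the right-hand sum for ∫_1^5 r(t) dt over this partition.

367.3125

Subinterval widths: 1.75, 0.25, 2.
Right endpoints: 2.75, 3, 5.
r(2.75) = 49.75, r(3) = 57, r(5) = 133.
Sum = Σ Δt_i · r(t_i).
Sum = 367.3125.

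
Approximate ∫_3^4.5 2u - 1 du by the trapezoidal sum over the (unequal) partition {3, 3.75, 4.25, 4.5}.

Subinterval widths: 0.75, 0.5, 0.25.
f(3) = 5, f(3.75) = 6.5, f(4.25) = 7.5, f(4.5) = 8.
On each subinterval the trapezoid contributes (Δu_i/2)·[f(u_{i-1}) + f(u_i)].
Sum = 9.75.

9.75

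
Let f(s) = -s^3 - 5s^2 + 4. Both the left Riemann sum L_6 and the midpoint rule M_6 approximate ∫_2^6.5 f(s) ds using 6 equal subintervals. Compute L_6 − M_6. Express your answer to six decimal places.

160.470703

L_6 = -704.42578125.
M_6 ≈ -864.89648438.
L_6 − M_6 ≈ 160.470703.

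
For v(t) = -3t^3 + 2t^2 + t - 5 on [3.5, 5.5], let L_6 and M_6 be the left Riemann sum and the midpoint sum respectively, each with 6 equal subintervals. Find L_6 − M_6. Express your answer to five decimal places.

L_6 ≈ -438.4259259.
M_6 ≈ -491.7037037.
L_6 − M_6 ≈ 53.27778.

53.27778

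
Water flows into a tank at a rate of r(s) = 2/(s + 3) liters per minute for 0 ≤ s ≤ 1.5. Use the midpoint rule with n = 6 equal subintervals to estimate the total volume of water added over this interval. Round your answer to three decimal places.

Δs = (1.5 − 0)/6 = 0.25.
Midpoints: 0.125, 0.375, 0.625, 0.875, 1.125, 1.375.
r(0.125) = 0.64, r(0.375) = 16/27, r(0.625) = 16/29, r(0.875) = 16/31, r(1.125) = 16/33, r(1.375) = 16/35.
Sum = Δs · [r(0.125) + r(0.375) + r(0.625) + ...].
Sum ≈ 0.811.

0.811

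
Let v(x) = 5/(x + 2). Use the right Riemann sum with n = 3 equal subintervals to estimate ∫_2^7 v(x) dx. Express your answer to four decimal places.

3.5329

Δx = (7 − 2)/3 = 5/3.
Right endpoints: 11/3, 16/3, 7.
v(11/3) = 15/17, v(16/3) = 15/22, v(7) = 5/9.
Sum = Δx · [v(11/3) + v(16/3) + v(7)].
Sum ≈ 3.5329.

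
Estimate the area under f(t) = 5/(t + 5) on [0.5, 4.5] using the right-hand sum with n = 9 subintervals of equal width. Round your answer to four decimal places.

2.6495

Δt = (4.5 − 0.5)/9 = 4/9.
Right endpoints: 17/18, 25/18, 11/6, 41/18, 49/18, 19/6, 65/18, 73/18, 4.5.
f(17/18) = 90/107, f(25/18) = 18/23, f(11/6) = 30/41, f(41/18) = 90/131, f(49/18) = 90/139, f(19/6) = 30/49, f(65/18) = 18/31, f(73/18) = 90/163, f(4.5) = 10/19.
Sum = Δt · [f(17/18) + f(25/18) + f(11/6) + ...].
Sum ≈ 2.6495.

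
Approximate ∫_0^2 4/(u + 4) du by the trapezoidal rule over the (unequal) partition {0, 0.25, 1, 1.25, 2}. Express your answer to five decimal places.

Subinterval widths: 0.25, 0.75, 0.25, 0.75.
f(0) = 1, f(0.25) = 16/17, f(1) = 0.8, f(1.25) = 16/21, f(2) = 2/3.
On each subinterval the trapezoid contributes (Δu_i/2)·[f(u_{i-1}) + f(u_i)].
Sum ≈ 1.62654.

1.62654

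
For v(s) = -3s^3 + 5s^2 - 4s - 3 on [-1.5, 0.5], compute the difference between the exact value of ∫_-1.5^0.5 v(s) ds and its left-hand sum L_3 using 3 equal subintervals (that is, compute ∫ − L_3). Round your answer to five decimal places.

Exact integral: ∫_-1.5^0.5 v(s) ds ≈ 7.5833333.
L_3 ≈ 18.4907407.
Error ≈ 7.5833333 − 18.4907407 ≈ -10.90741.

-10.90741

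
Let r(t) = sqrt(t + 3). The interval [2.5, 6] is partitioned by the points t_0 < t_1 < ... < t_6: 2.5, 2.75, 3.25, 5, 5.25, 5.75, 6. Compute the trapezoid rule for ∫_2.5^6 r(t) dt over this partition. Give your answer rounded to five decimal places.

Subinterval widths: 0.25, 0.5, 1.75, 0.25, 0.5, 0.25.
r(2.5) ≈ 2.34521, r(2.75) ≈ 2.39792, r(3.25) ≈ 2.50000, r(5) ≈ 2.82843, r(5.25) ≈ 2.87228, r(5.75) ≈ 2.95804, r(6) ≈ 3.00000.
On each subinterval the trapezoid contributes (Δt_i/2)·[r(t_{i-1}) + r(t_i)].
Sum ≈ 9.39467.

9.39467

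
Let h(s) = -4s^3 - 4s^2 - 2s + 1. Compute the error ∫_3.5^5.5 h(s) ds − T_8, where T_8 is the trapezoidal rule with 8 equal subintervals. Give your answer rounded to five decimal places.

Exact integral: ∫_3.5^5.5 h(s) ds ≈ -945.6666667.
T_8 = -946.875.
Error ≈ -945.6666667 − (-946.875) ≈ 1.20833.

1.20833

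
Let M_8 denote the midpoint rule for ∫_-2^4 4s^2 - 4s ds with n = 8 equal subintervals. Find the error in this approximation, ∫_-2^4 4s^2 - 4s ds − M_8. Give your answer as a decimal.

1.125

Exact integral: ∫_-2^4 f(s) ds = 72.
M_8 = 70.875.
Error = 72 − 70.875 = 1.125.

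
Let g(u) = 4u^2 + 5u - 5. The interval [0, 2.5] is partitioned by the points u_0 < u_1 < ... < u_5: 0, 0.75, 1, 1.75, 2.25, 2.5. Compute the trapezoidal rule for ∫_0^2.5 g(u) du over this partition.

Subinterval widths: 0.75, 0.25, 0.75, 0.5, 0.25.
g(0) = -5, g(0.75) = 1, g(1) = 4, g(1.75) = 16, g(2.25) = 26.5, g(2.5) = 32.5.
On each subinterval the trapezoid contributes (Δu_i/2)·[g(u_{i-1}) + g(u_i)].
Sum = 24.625.

24.625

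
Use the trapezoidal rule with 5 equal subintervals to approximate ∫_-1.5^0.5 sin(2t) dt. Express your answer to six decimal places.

Δt = (0.5 − (-1.5))/5 = 0.4.
f(-1.5) ≈ -0.141120, f(-1.1) ≈ -0.808496, f(-0.7) ≈ -0.985450, f(-0.3) ≈ -0.564642, f(0.1) ≈ 0.198669, f(0.5) ≈ 0.841471.
T_5 = (Δt/2)·[f(t_0) + 2f(t_1) + ... + 2f(t_{4}) + f(t_5)].
Sum ≈ -0.723898.

-0.723898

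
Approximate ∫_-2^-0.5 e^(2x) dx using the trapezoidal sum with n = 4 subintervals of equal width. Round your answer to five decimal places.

Δx = (-0.5 − (-2))/4 = 0.375.
f(-2) ≈ 0.01832, f(-1.625) ≈ 0.03877, f(-1.25) ≈ 0.08208, f(-0.875) ≈ 0.17377, f(-0.5) ≈ 0.36788.
T_4 = (Δx/2)·[f(x_0) + 2f(x_1) + 2f(x_2) + 2f(x_3) + f(x_4)].
Sum ≈ 0.18290.

0.18290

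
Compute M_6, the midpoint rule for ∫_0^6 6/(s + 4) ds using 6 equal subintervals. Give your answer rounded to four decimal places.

Δs = (6 − 0)/6 = 1.
Midpoints: 0.5, 1.5, 2.5, 3.5, 4.5, 5.5.
f(0.5) = 4/3, f(1.5) = 12/11, f(2.5) = 12/13, f(3.5) = 0.8, f(4.5) = 12/17, f(5.5) = 12/19.
Sum = Δs · [f(0.5) + f(1.5) + f(2.5) + ...].
Sum ≈ 5.4848.

5.4848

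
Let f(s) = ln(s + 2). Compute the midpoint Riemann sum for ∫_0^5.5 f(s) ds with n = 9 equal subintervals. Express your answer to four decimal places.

8.2311

Δs = (5.5 − 0)/9 = 11/18.
Midpoints: 11/36, 11/12, 55/36, 77/36, 2.75, 121/36, 143/36, 55/12, 187/36.
f(11/36) ≈ 0.8353, f(11/12) ≈ 1.0704, f(55/36) ≈ 1.2607, f(77/36) ≈ 1.4204, f(2.75) ≈ 1.5581, f(121/36) ≈ 1.6792, f(143/36) ≈ 1.7871, f(55/12) ≈ 1.8845, f(187/36) ≈ 1.9733.
Sum = Δs · [f(11/36) + f(11/12) + f(55/36) + ...].
Sum ≈ 8.2311.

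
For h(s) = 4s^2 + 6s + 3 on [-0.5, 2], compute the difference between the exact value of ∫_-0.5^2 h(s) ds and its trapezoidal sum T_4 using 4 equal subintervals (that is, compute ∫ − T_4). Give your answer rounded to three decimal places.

Exact integral: ∫_-0.5^2 h(s) ds ≈ 29.58333.
T_4 = 30.234375.
Error ≈ 29.58333 − 30.234375 ≈ -0.651.

-0.651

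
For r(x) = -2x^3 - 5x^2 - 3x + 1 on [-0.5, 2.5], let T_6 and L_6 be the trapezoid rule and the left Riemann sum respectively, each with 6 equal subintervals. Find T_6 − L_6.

-17.625

T_6 = -53.125.
L_6 = -35.5.
T_6 − L_6 = -17.625.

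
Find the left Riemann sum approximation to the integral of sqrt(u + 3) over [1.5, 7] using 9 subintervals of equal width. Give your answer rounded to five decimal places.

Δu = (7 − 1.5)/9 = 11/18.
Left endpoints: 1.5, 19/9, 49/18, 10/3, 71/18, 41/9, 31/6, 52/9, 115/18.
f(1.5) ≈ 2.12132, f(19/9) ≈ 2.26078, f(49/18) ≈ 2.39212, f(10/3) ≈ 2.51661, f(71/18) ≈ 2.63523, f(41/9) ≈ 2.74874, f(31/6) ≈ 2.85774, f(52/9) ≈ 2.96273, f(115/18) ≈ 3.06413.
Sum = Δu · [f(1.5) + f(19/9) + f(49/18) + ...].
Sum ≈ 14.39741.

14.39741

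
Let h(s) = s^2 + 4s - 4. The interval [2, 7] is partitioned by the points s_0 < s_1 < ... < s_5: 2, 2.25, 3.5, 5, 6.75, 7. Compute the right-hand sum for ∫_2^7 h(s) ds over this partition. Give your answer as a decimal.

230.0625

Subinterval widths: 0.25, 1.25, 1.5, 1.75, 0.25.
Right endpoints: 2.25, 3.5, 5, 6.75, 7.
h(2.25) = 10.0625, h(3.5) = 22.25, h(5) = 41, h(6.75) = 68.5625, h(7) = 73.
Sum = Σ Δs_i · h(s_i).
Sum = 230.0625.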